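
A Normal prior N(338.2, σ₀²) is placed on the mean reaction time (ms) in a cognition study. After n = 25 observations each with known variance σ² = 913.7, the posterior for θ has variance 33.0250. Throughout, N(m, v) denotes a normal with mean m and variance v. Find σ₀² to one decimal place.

Posterior precision equals prior precision plus data precision: 1/σ_n² = 1/σ₀² + n/σ².
So 1/σ₀² = 1/33.0250 − 25/913.7 = 0.030280 − 0.027361 = 0.002919.
Hence σ₀² = 1/0.002919 ≈ 342.6.

σ₀² = 342.6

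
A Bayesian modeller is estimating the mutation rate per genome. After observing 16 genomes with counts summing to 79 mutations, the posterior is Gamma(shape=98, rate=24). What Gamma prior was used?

Gamma–Poisson conjugacy: posterior shape = α + Σxᵢ, posterior rate = β + n.
So α = 98 − 79 = 19 and β = 24 − 16 = 8.

Gamma(shape=19, rate=8)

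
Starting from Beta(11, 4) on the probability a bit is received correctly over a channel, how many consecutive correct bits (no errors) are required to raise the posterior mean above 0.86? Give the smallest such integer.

k = 14

After k correct bits and 0 errors the posterior is Beta(11+k, 4), with mean (11+k)/(11+4+k).
Set (11+k)/(15+k) > 0.86 and solve: k > (0.86·15 − 11)/(1 − 0.86) = 13.571.
The smallest integer exceeding 13.571 is 14, and checking k=14: (25)/(29) = 0.8621 > 0.86.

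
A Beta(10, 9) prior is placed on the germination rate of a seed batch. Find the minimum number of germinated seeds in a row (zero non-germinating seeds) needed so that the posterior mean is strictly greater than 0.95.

k = 162

After k germinated seeds and 0 non-germinating seeds the posterior is Beta(10+k, 9), with mean (10+k)/(10+9+k).
Set (10+k)/(19+k) > 0.95 and solve: k > (0.95·19 − 10)/(1 − 0.95) = 161.000.
The smallest integer exceeding 161.000 is 162, and checking k=162: (172)/(181) = 0.9503 > 0.95.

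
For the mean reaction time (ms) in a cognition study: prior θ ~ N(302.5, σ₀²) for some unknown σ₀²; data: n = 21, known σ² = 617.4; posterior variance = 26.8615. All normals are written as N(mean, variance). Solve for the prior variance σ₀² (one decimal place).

σ₀² = 311.1

Posterior precision equals prior precision plus data precision: 1/σ_n² = 1/σ₀² + n/σ².
So 1/σ₀² = 1/26.8615 − 21/617.4 = 0.037228 − 0.034014 = 0.003214.
Hence σ₀² = 1/0.003214 ≈ 311.1.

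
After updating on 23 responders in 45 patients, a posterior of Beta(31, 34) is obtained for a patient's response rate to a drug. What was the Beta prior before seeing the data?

Beta(8, 12)

A Beta(a, b) prior with s successes and f failures in binomial data gives a Beta(a+s, b+f) posterior.
So a = 31 − 23 = 8 and b = 34 − 22 = 12.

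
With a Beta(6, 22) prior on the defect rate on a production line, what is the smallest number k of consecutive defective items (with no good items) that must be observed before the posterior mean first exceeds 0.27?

k = 3

After k defective items and 0 good items the posterior is Beta(6+k, 22), with mean (6+k)/(6+22+k).
Set (6+k)/(28+k) > 0.27 and solve: k > (0.27·28 − 6)/(1 − 0.27) = 2.137.
The smallest integer exceeding 2.137 is 3.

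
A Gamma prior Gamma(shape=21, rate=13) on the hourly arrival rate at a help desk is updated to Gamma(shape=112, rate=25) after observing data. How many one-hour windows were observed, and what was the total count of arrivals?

Gamma–Poisson conjugacy: posterior shape = α + Σxᵢ, posterior rate = β + n.
Matching: Σxᵢ = 112 − 21 = 91 and n = 25 − 13 = 12.

n = 12 one-hour windows with total 91 arrivals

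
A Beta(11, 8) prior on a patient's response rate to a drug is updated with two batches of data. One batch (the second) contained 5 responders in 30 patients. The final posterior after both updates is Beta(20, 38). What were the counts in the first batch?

4 responders and 5 non-responders

Because Beta–binomial updating is additive in the counts, the combined data contributed (α_post−α_prior, β_post−β_prior) successes and failures.
Total across both batches: 20−11=9 responders, 38−8=30 non-responders.
Subtract the second batch: 9−5=4 responders and 30−25=5 non-responders.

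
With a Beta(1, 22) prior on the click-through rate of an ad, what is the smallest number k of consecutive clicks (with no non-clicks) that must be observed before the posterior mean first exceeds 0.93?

After k clicks and 0 non-clicks the posterior is Beta(1+k, 22), with mean (1+k)/(1+22+k).
Set (1+k)/(23+k) > 0.93 and solve: k > (0.93·23 − 1)/(1 − 0.93) = 291.286.
The smallest integer exceeding 291.286 is 292, and checking k=292: (293)/(315) = 0.9302 > 0.93.

k = 292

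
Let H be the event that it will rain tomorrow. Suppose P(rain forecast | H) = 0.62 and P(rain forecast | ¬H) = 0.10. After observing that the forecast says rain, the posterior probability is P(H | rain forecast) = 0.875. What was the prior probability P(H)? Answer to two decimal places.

P(H) = 0.53

Bayes' rule in odds form gives O(H|E) = O(H)·[P(E|H)/P(E|¬H)], hence O(H) = O(H|E)/LR.
Posterior odds = 0.875/(1−0.875) = 7.0000. LR = 0.62/0.10 = 6.2000.
Prior odds = 7.0000/6.2000 = 1.1290, so P(H) = 1.1290/(1+1.1290) ≈ 0.53.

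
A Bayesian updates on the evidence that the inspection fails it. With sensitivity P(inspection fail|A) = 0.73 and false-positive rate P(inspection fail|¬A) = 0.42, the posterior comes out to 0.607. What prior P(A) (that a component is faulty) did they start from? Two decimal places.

P(A) = 0.47

In odds form, posterior odds = prior odds × likelihood ratio, so prior odds = posterior odds ÷ LR.
Posterior odds = 0.607/(1−0.607) = 1.5445. LR = 0.73/0.42 = 1.7381.
Prior odds = 1.5445/1.7381 = 0.8886, so P(A) = 0.8886/(1+0.8886) ≈ 0.47.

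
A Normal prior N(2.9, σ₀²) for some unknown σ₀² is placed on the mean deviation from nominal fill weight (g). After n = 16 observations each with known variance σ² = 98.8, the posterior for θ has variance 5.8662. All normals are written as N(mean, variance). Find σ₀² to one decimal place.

Posterior precision equals prior precision plus data precision: 1/σ_n² = 1/σ₀² + n/σ².
So 1/σ₀² = 1/5.8662 − 16/98.8 = 0.170468 − 0.161943 = 0.008525.
Hence σ₀² = 1/0.008525 ≈ 117.3.

σ₀² = 117.3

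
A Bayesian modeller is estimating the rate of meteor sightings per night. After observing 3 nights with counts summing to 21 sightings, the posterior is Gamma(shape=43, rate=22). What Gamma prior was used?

A Gamma(α, β) prior (rate parametrization) on a Poisson rate with n observations summing to S gives posterior Gamma(α+S, β+n).
So α = 43 − 21 = 22 and β = 22 − 3 = 19.

Gamma(shape=22, rate=19)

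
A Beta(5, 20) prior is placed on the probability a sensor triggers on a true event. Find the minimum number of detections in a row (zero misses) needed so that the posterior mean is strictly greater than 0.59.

k = 24

After k detections and 0 misses the posterior is Beta(5+k, 20), with mean (5+k)/(5+20+k).
Set (5+k)/(25+k) > 0.59 and solve: k > (0.59·25 − 5)/(1 − 0.59) = 23.780.
The smallest integer exceeding 23.780 is 24.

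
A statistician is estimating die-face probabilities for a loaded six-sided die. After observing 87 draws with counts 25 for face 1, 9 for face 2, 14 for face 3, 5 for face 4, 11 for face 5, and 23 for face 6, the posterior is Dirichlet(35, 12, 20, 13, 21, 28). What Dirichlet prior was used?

For a Dirichlet(α) prior with multinomial counts c, the posterior is Dirichlet(α + c) componentwise.
Subtract each count from the matching posterior parameter: 35−25=10, 12−9=3, 20−14=6, 13−5=8, 21−11=10, 28−23=5.

Dirichlet(10, 3, 6, 8, 10, 5)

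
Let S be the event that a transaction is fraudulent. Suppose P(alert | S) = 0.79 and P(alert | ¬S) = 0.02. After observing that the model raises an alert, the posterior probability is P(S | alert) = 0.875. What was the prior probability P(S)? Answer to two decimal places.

In odds form, posterior odds = prior odds × likelihood ratio, so prior odds = posterior odds ÷ LR.
Posterior odds = 0.875/(1−0.875) = 7.0000. LR = 0.79/0.02 = 39.5000.
Prior odds = 7.0000/39.5000 = 0.1772, so P(S) = 0.1772/(1+0.1772) ≈ 0.15.

P(S) = 0.15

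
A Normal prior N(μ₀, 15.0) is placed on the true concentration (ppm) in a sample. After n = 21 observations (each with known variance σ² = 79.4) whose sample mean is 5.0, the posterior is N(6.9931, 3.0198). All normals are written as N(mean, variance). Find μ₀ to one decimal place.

With known observation variance, the Normal–Normal posterior has precision τ_n = τ₀ + n/σ² and mean μ_n = (τ₀μ₀ + (n/σ²)x̄)/τ_n.
Here τ₀ = 1/15.0 = 0.066667 and τ_data = 21/79.4 = 0.264484, so τ_n = 0.331151.
Rearranging for μ₀: μ₀ = (μ_n·τ_n − τ_data·x̄)/τ₀ = (6.9931·0.331151 − 0.264484·5.0) / 0.066667 = 0.993352/0.066667 ≈ 14.9.

μ₀ = 14.9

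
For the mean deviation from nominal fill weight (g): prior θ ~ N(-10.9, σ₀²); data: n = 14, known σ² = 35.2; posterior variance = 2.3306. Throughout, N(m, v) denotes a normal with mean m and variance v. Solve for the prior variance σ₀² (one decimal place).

For the Normal–Normal model with known σ², precisions add: τ_n = τ₀ + n/σ².
So 1/σ₀² = 1/2.3306 − 14/35.2 = 0.429074 − 0.397727 = 0.031347.
Hence σ₀² = 1/0.031347 ≈ 31.9.

σ₀² = 31.9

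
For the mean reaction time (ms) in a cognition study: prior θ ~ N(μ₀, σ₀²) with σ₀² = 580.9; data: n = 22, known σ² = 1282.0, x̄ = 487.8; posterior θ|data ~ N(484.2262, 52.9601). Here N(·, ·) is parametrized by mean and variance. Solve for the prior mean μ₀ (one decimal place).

μ₀ = 448.6

With known observation variance, the Normal–Normal posterior has precision τ_n = τ₀ + n/σ² and mean μ_n = (τ₀μ₀ + (n/σ²)x̄)/τ_n.
Here τ₀ = 1/580.9 = 0.001721 and τ_data = 22/1282.0 = 0.017161, so τ_n = 0.018882.
Rearranging for μ₀: μ₀ = (μ_n·τ_n − τ_data·x̄)/τ₀ = (484.2262·0.018882 − 0.017161·487.8) / 0.001721 = 0.772023/0.001721 ≈ 448.6.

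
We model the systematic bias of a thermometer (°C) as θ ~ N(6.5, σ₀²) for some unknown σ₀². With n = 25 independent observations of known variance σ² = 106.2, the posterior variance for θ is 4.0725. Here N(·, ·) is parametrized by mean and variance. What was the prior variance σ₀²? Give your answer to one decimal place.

Posterior precision equals prior precision plus data precision: 1/σ_n² = 1/σ₀² + n/σ².
So 1/σ₀² = 1/4.0725 − 25/106.2 = 0.245549 − 0.235405 = 0.010144.
Hence σ₀² = 1/0.010144 ≈ 98.6.

σ₀² = 98.6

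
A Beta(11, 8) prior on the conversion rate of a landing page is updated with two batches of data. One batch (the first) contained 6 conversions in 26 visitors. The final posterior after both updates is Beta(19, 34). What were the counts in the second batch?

2 conversions and 6 bounces

Sequential conjugate updates are equivalent to a single update on the pooled data, so total successes = posterior α − prior α and total failures = posterior β − prior β.
Total across both batches: 19−11=8 conversions, 34−8=26 bounces.
Subtract the first batch: 8−6=2 conversions and 26−20=6 bounces.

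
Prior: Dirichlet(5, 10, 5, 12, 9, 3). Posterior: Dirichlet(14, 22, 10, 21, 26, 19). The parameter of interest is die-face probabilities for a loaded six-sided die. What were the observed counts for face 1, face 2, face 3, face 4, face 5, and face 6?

For a Dirichlet(α) prior with multinomial counts c, the posterior is Dirichlet(α + c) componentwise.
Counts are posterior − prior componentwise: 14−5=9, 22−10=12, 10−5=5, 21−12=9, 26−9=17, 19−3=16.

counts (9, 12, 5, 9, 17, 16)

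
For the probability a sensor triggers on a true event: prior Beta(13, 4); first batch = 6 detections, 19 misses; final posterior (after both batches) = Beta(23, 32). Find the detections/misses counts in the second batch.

4 detections and 9 misses

Because Beta–binomial updating is additive in the counts, the combined data contributed (α_post−α_prior, β_post−β_prior) successes and failures.
Total across both batches: 23−13=10 detections, 32−4=28 misses.
Subtract the first batch: 10−6=4 detections and 28−19=9 misses.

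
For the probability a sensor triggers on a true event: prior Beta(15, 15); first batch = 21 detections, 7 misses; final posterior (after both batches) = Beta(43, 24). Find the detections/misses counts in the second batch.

Because Beta–binomial updating is additive in the counts, the combined data contributed (α_post−α_prior, β_post−β_prior) successes and failures.
Total across both batches: 43−15=28 detections, 24−15=9 misses.
Subtract the first batch: 28−21=7 detections and 9−7=2 misses.

7 detections and 2 misses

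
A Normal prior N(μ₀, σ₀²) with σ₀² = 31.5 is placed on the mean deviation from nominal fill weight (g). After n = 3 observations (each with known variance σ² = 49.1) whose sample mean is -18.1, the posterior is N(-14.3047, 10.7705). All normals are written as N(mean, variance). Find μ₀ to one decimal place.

μ₀ = -7.0

The posterior mean is a precision-weighted average: μ_n = (τ₀μ₀ + τ_data·x̄)/(τ₀+τ_data), with τ₀=1/σ₀² and τ_data=n/σ².
Here τ₀ = 1/31.5 = 0.031746 and τ_data = 3/49.1 = 0.061100, so τ_n = 0.092846.
Rearranging for μ₀: μ₀ = (μ_n·τ_n − τ_data·x̄)/τ₀ = (-14.3047·0.092846 − 0.061100·-18.1) / 0.031746 = -0.222224/0.031746 ≈ -7.0.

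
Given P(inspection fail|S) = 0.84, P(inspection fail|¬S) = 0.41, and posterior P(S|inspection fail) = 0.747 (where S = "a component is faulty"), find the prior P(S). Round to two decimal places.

P(S) = 0.59

Bayes' rule in odds form gives O(S|E) = O(S)·[P(E|S)/P(E|¬S)], hence O(S) = O(S|E)/LR.
Posterior odds = 0.747/(1−0.747) = 2.9526. LR = 0.84/0.41 = 2.0488.
Prior odds = 2.9526/2.0488 = 1.4411, so P(S) = 1.4411/(1+1.4411) ≈ 0.59.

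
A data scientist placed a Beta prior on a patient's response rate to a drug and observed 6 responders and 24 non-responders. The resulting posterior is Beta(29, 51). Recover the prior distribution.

Beta(23, 27)

A Beta(a, b) prior with s successes and f failures in binomial data gives a Beta(a+s, b+f) posterior.
Subtract the data counts: 29−6=23, 51−24=27.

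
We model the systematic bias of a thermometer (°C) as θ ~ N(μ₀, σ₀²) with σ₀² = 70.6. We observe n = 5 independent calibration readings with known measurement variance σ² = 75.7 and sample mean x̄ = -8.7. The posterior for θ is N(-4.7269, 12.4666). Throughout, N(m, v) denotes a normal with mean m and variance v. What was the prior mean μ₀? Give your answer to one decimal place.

μ₀ = 13.8

With known observation variance, the Normal–Normal posterior has precision τ_n = τ₀ + n/σ² and mean μ_n = (τ₀μ₀ + (n/σ²)x̄)/τ_n.
Here τ₀ = 1/70.6 = 0.014164 and τ_data = 5/75.7 = 0.066050, so τ_n = 0.080214.
Rearranging for μ₀: μ₀ = (μ_n·τ_n − τ_data·x̄)/τ₀ = (-4.7269·0.080214 − 0.066050·-8.7) / 0.014164 = 0.195471/0.014164 ≈ 13.8.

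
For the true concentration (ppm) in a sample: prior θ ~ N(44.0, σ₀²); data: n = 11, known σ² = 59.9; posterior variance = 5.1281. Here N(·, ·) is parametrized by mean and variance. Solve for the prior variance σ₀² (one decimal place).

σ₀² = 88.0

For the Normal–Normal model with known σ², precisions add: τ_n = τ₀ + n/σ².
So 1/σ₀² = 1/5.1281 − 11/59.9 = 0.195004 − 0.183639 = 0.011365.
Hence σ₀² = 1/0.011365 ≈ 88.0.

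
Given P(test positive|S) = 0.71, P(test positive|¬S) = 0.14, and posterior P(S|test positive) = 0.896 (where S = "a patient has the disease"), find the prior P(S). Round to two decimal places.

P(S) = 0.63

Bayes' rule in odds form gives O(S|E) = O(S)·[P(E|S)/P(E|¬S)], hence O(S) = O(S|E)/LR.
Posterior odds = 0.896/(1−0.896) = 8.6154. LR = 0.71/0.14 = 5.0714.
Prior odds = 8.6154/5.0714 = 1.6988, so P(S) = 1.6988/(1+1.6988) ≈ 0.63.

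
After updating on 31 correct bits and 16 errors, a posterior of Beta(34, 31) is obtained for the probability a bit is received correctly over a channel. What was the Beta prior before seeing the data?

A Beta(α, β) prior with s successes and f failures in binomial data gives a Beta(α+s, β+f) posterior.
Subtract the data counts: 34−31=3, 31−16=15.

Beta(3, 15)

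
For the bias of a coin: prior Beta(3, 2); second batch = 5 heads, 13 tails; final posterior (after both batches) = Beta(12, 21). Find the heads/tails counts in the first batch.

Sequential conjugate updates are equivalent to a single update on the pooled data, so total successes = posterior α − prior α and total failures = posterior β − prior β.
Total across both batches: 12−3=9 heads, 21−2=19 tails.
Subtract the second batch: 9−5=4 heads and 19−13=6 tails.

4 heads and 6 tails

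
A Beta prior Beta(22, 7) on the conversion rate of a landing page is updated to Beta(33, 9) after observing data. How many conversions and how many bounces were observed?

Under Beta–binomial conjugacy the posterior parameters are (α+s, β+f).
So s = 33 − 22 = 11 and f = 9 − 7 = 2.

11 conversions and 2 bounces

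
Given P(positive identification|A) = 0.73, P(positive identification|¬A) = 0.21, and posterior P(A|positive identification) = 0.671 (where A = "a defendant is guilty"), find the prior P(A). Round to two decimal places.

P(A) = 0.37

In odds form, posterior odds = prior odds × likelihood ratio, so prior odds = posterior odds ÷ LR.
Posterior odds = 0.671/(1−0.671) = 2.0395. LR = 0.73/0.21 = 3.4762.
Prior odds = 2.0395/3.4762 = 0.5867, so P(A) = 0.5867/(1+0.5867) ≈ 0.37.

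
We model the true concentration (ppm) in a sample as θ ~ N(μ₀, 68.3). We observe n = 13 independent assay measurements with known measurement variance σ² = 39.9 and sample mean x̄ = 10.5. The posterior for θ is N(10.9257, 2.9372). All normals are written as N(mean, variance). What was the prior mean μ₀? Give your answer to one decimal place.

μ₀ = 20.4

The posterior mean is a precision-weighted average: μ_n = (τ₀μ₀ + τ_data·x̄)/(τ₀+τ_data), with τ₀=1/σ₀² and τ_data=n/σ².
Here τ₀ = 1/68.3 = 0.014641 and τ_data = 13/39.9 = 0.325815, so τ_n = 0.340456.
Rearranging for μ₀: μ₀ = (μ_n·τ_n − τ_data·x̄)/τ₀ = (10.9257·0.340456 − 0.325815·10.5) / 0.014641 = 0.298663/0.014641 ≈ 20.4.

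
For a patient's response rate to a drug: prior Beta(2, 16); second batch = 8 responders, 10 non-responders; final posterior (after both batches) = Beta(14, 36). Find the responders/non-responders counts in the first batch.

4 responders and 10 non-responders

Sequential conjugate updates are equivalent to a single update on the pooled data, so total successes = posterior α − prior α and total failures = posterior β − prior β.
Total across both batches: 14−2=12 responders, 36−16=20 non-responders.
Subtract the second batch: 12−8=4 responders and 20−10=10 non-responders.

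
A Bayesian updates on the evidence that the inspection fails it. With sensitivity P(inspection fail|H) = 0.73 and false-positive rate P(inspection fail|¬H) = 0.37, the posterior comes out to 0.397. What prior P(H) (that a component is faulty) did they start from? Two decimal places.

In odds form, posterior odds = prior odds × likelihood ratio, so prior odds = posterior odds ÷ LR.
Posterior odds = 0.397/(1−0.397) = 0.6584. LR = 0.73/0.37 = 1.9730.
Prior odds = 0.6584/1.9730 = 0.3337, so P(H) = 0.3337/(1+0.3337) ≈ 0.25.

P(H) = 0.25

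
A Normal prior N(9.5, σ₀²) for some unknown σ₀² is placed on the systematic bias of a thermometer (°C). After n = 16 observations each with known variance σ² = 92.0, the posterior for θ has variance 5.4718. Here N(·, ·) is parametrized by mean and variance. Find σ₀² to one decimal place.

σ₀² = 113.1

For the Normal–Normal model with known σ², precisions add: τ_n = τ₀ + n/σ².
So 1/σ₀² = 1/5.4718 − 16/92.0 = 0.182755 − 0.173913 = 0.008842.
Hence σ₀² = 1/0.008842 ≈ 113.1.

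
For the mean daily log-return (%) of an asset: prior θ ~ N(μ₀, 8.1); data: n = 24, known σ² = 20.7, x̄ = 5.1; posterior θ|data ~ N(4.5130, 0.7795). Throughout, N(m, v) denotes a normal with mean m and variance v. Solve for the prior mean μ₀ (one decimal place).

μ₀ = -1.0

The posterior mean is a precision-weighted average: μ_n = (τ₀μ₀ + τ_data·x̄)/(τ₀+τ_data), with τ₀=1/σ₀² and τ_data=n/σ².
Here τ₀ = 1/8.1 = 0.123457 and τ_data = 24/20.7 = 1.159420, so τ_n = 1.282877.
Rearranging for μ₀: μ₀ = (μ_n·τ_n − τ_data·x̄)/τ₀ = (4.5130·1.282877 − 1.159420·5.1) / 0.123457 = -0.123418/0.123457 ≈ -1.0.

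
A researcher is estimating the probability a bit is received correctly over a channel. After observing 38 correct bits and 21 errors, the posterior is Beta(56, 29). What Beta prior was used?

Beta(18, 8)

Beta is conjugate to the binomial likelihood: posterior = Beta(a+s, b+f).
Subtract the data counts: 56−38=18, 29−21=8.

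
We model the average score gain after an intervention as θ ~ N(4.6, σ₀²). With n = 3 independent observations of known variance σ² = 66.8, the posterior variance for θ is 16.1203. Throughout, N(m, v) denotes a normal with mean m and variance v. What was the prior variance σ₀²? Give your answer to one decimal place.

For the Normal–Normal model with known σ², precisions add: τ_n = τ₀ + n/σ².
So 1/σ₀² = 1/16.1203 − 3/66.8 = 0.062034 − 0.044910 = 0.017124.
Hence σ₀² = 1/0.017124 ≈ 58.4.

σ₀² = 58.4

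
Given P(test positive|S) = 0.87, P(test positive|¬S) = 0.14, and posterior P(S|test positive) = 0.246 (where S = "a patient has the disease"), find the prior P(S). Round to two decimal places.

Bayes' rule in odds form gives O(S|E) = O(S)·[P(E|S)/P(E|¬S)], hence O(S) = O(S|E)/LR.
Posterior odds = 0.246/(1−0.246) = 0.3263. LR = 0.87/0.14 = 6.2143.
Prior odds = 0.3263/6.2143 = 0.0525, so P(S) = 0.0525/(1+0.0525) ≈ 0.05.

P(S) = 0.05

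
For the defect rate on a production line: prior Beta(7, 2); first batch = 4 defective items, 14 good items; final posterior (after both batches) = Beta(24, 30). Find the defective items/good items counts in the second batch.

Because Beta–binomial updating is additive in the counts, the combined data contributed (α_post−α_prior, β_post−β_prior) successes and failures.
Total across both batches: 24−7=17 defective items, 30−2=28 good items.
Subtract the first batch: 17−4=13 defective items and 28−14=14 good items.

13 defective items and 14 good items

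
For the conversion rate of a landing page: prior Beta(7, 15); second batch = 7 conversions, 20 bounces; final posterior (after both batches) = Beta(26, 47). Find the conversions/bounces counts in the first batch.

Because Beta–binomial updating is additive in the counts, the combined data contributed (α_post−α_prior, β_post−β_prior) successes and failures.
Total across both batches: 26−7=19 conversions, 47−15=32 bounces.
Subtract the second batch: 19−7=12 conversions and 32−20=12 bounces.

12 conversions and 12 bounces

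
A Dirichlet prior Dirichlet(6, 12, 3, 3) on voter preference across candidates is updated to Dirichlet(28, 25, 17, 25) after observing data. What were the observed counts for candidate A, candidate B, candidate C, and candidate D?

For a Dirichlet(α) prior with multinomial counts c, the posterior is Dirichlet(α + c) componentwise.
Counts are posterior − prior componentwise: 28−6=22, 25−12=13, 17−3=14, 25−3=22.

counts (22, 13, 14, 22)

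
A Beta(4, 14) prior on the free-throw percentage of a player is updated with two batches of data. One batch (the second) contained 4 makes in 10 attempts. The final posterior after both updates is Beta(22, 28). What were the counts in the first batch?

Sequential conjugate updates are equivalent to a single update on the pooled data, so total successes = posterior α − prior α and total failures = posterior β − prior β.
Total across both batches: 22−4=18 makes, 28−14=14 misses.
Subtract the second batch: 18−4=14 makes and 14−6=8 misses.

14 makes and 8 misses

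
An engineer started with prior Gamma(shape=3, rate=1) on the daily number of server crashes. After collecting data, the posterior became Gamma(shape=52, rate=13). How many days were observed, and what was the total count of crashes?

n = 12 days with total 49 crashes

A Gamma(α, β) prior (rate parametrization) on a Poisson rate with n observations summing to S gives posterior Gamma(α+S, β+n).
Matching: Σxᵢ = 52 − 3 = 49 and n = 13 − 1 = 12.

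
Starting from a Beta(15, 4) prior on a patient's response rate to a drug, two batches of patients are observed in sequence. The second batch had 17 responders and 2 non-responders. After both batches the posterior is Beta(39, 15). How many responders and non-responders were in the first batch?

7 responders and 9 non-responders

Sequential conjugate updates are equivalent to a single update on the pooled data, so total successes = posterior α − prior α and total failures = posterior β − prior β.
Total across both batches: 39−15=24 responders, 15−4=11 non-responders.
Subtract the second batch: 24−17=7 responders and 11−2=9 non-responders.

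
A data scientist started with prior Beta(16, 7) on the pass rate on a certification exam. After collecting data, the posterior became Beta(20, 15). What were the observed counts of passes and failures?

4 passes and 8 failures

Under Beta–binomial conjugacy the posterior parameters are (a+s, b+f).
So s = 20 − 16 = 4 and f = 15 − 7 = 8.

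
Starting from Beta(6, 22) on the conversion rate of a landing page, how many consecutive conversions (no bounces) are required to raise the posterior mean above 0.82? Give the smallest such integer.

k = 95

After k conversions and 0 bounces the posterior is Beta(6+k, 22), with mean (6+k)/(6+22+k).
Set (6+k)/(28+k) > 0.82 and solve: k > (0.82·28 − 6)/(1 − 0.82) = 94.222.
The smallest integer exceeding 94.222 is 95, and checking k=95: (101)/(123) = 0.8211 > 0.82.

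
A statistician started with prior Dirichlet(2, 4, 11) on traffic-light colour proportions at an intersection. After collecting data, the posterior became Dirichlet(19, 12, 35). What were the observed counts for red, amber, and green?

counts (17, 8, 24)

For a Dirichlet(α) prior with multinomial counts c, the posterior is Dirichlet(α + c) componentwise.
Counts are posterior − prior componentwise: 19−2=17, 12−4=8, 35−11=24.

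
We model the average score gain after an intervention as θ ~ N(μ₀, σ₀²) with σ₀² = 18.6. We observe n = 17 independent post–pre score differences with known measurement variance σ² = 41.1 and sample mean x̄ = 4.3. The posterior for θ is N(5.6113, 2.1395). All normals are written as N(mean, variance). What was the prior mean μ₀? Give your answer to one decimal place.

μ₀ = 15.7

The posterior mean is a precision-weighted average: μ_n = (τ₀μ₀ + τ_data·x̄)/(τ₀+τ_data), with τ₀=1/σ₀² and τ_data=n/σ².
Here τ₀ = 1/18.6 = 0.053763 and τ_data = 17/41.1 = 0.413625, so τ_n = 0.467388.
Rearranging for μ₀: μ₀ = (μ_n·τ_n − τ_data·x̄)/τ₀ = (5.6113·0.467388 − 0.413625·4.3) / 0.053763 = 0.844067/0.053763 ≈ 15.7.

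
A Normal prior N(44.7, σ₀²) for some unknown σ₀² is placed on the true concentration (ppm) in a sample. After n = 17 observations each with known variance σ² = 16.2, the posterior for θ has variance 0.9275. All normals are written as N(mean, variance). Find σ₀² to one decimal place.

σ₀² = 34.7

For the Normal–Normal model with known σ², precisions add: τ_n = τ₀ + n/σ².
So 1/σ₀² = 1/0.9275 − 17/16.2 = 1.078167 − 1.049383 = 0.028784.
Hence σ₀² = 1/0.028784 ≈ 34.7.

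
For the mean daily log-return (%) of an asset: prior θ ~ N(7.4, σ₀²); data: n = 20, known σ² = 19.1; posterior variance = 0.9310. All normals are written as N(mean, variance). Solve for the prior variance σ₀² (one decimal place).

For the Normal–Normal model with known σ², precisions add: τ_n = τ₀ + n/σ².
So 1/σ₀² = 1/0.9310 − 20/19.1 = 1.074114 − 1.047120 = 0.026994.
Hence σ₀² = 1/0.026994 ≈ 37.0.

σ₀² = 37.0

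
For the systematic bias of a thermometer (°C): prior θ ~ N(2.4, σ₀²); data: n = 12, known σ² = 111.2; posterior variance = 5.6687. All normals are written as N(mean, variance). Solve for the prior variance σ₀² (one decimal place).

σ₀² = 14.6

For the Normal–Normal model with known σ², precisions add: τ_n = τ₀ + n/σ².
So 1/σ₀² = 1/5.6687 − 12/111.2 = 0.176407 − 0.107914 = 0.068493.
Hence σ₀² = 1/0.068493 ≈ 14.6.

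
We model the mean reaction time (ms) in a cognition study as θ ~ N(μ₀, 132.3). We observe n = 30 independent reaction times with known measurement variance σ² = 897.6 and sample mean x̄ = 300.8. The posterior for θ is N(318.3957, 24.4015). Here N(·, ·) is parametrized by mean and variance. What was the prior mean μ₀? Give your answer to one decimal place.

With known observation variance, the Normal–Normal posterior has precision τ_n = τ₀ + n/σ² and mean μ_n = (τ₀μ₀ + (n/σ²)x̄)/τ_n.
Here τ₀ = 1/132.3 = 0.007559 and τ_data = 30/897.6 = 0.033422, so τ_n = 0.040981.
Rearranging for μ₀: μ₀ = (μ_n·τ_n − τ_data·x̄)/τ₀ = (318.3957·0.040981 − 0.033422·300.8) / 0.007559 = 2.994837/0.007559 ≈ 396.2.

μ₀ = 396.2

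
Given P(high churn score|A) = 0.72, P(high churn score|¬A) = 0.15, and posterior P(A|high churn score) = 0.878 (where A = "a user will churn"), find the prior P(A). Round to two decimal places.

Bayes' rule in odds form gives O(A|E) = O(A)·[P(E|A)/P(E|¬A)], hence O(A) = O(A|E)/LR.
Posterior odds = 0.878/(1−0.878) = 7.1967. LR = 0.72/0.15 = 4.8000.
Prior odds = 7.1967/4.8000 = 1.4993, so P(A) = 1.4993/(1+1.4993) ≈ 0.60.

P(A) = 0.60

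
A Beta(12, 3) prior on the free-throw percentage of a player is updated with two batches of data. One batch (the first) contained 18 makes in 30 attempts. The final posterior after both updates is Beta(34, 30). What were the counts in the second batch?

4 makes and 15 misses

Because Beta–binomial updating is additive in the counts, the combined data contributed (α_post−α_prior, β_post−β_prior) successes and failures.
Total across both batches: 34−12=22 makes, 30−3=27 misses.
Subtract the first batch: 22−18=4 makes and 27−12=15 misses.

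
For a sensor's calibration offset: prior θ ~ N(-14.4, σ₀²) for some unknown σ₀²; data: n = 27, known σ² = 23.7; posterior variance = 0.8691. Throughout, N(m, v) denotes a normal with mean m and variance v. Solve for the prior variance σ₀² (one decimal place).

For the Normal–Normal model with known σ², precisions add: τ_n = τ₀ + n/σ².
So 1/σ₀² = 1/0.8691 − 27/23.7 = 1.150616 − 1.139241 = 0.011375.
Hence σ₀² = 1/0.011375 ≈ 87.9.

σ₀² = 87.9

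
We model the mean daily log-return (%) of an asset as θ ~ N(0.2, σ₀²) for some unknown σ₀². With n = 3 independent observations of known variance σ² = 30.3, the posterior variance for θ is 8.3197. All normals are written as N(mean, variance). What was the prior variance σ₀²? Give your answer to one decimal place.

Posterior precision equals prior precision plus data precision: 1/σ_n² = 1/σ₀² + n/σ².
So 1/σ₀² = 1/8.3197 − 3/30.3 = 0.120197 − 0.099010 = 0.021187.
Hence σ₀² = 1/0.021187 ≈ 47.2.

σ₀² = 47.2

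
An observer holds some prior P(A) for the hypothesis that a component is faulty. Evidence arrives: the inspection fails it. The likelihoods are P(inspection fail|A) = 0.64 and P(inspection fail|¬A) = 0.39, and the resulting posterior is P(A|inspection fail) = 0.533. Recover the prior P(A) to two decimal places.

In odds form, posterior odds = prior odds × likelihood ratio, so prior odds = posterior odds ÷ LR.
Posterior odds = 0.533/(1−0.533) = 1.1413. LR = 0.64/0.39 = 1.6410.
Prior odds = 1.1413/1.6410 = 0.6955, so P(A) = 0.6955/(1+0.6955) ≈ 0.41.

P(A) = 0.41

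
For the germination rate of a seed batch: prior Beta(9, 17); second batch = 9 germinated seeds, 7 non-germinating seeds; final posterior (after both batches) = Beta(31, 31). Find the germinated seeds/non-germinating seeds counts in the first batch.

Because Beta–binomial updating is additive in the counts, the combined data contributed (α_post−α_prior, β_post−β_prior) successes and failures.
Total across both batches: 31−9=22 germinated seeds, 31−17=14 non-germinating seeds.
Subtract the second batch: 22−9=13 germinated seeds and 14−7=7 non-germinating seeds.

13 germinated seeds and 7 non-germinating seeds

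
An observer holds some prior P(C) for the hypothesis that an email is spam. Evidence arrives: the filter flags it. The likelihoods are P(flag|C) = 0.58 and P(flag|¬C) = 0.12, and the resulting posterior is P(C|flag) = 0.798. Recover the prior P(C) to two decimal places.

Bayes' rule in odds form gives O(C|E) = O(C)·[P(E|C)/P(E|¬C)], hence O(C) = O(C|E)/LR.
Posterior odds = 0.798/(1−0.798) = 3.9505. LR = 0.58/0.12 = 4.8333.
Prior odds = 3.9505/4.8333 = 0.8174, so P(C) = 0.8174/(1+0.8174) ≈ 0.45.

P(C) = 0.45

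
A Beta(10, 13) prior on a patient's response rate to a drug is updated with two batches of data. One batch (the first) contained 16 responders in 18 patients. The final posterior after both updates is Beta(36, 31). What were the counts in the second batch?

10 responders and 16 non-responders

Because Beta–binomial updating is additive in the counts, the combined data contributed (α_post−α_prior, β_post−β_prior) successes and failures.
Total across both batches: 36−10=26 responders, 31−13=18 non-responders.
Subtract the first batch: 26−16=10 responders and 18−2=16 non-responders.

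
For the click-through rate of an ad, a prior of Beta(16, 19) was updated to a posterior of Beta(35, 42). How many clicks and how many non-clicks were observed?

Beta is conjugate to the binomial likelihood: posterior = Beta(α+s, β+f).
So s = 35 − 16 = 19 and f = 42 − 19 = 23.

19 clicks and 23 non-clicks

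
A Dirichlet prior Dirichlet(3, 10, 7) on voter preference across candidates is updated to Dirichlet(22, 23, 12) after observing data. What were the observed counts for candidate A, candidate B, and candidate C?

For a Dirichlet(α) prior with multinomial counts c, the posterior is Dirichlet(α + c) componentwise.
Counts are posterior − prior componentwise: 22−3=19, 23−10=13, 12−7=5.

counts (19, 13, 5)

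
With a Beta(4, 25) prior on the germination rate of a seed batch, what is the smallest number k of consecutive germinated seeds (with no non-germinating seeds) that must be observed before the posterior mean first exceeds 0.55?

After k germinated seeds and 0 non-germinating seeds the posterior is Beta(4+k, 25), with mean (4+k)/(4+25+k).
Set (4+k)/(29+k) > 0.55 and solve: k > (0.55·29 − 4)/(1 − 0.55) = 26.556.
The smallest integer exceeding 26.556 is 27.

k = 27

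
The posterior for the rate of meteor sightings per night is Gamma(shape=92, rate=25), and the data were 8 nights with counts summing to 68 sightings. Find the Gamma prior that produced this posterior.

Gamma–Poisson conjugacy: posterior shape = α + Σxᵢ, posterior rate = β + n.
So α = 92 − 68 = 24 and β = 25 − 8 = 17.

Gamma(shape=24, rate=17)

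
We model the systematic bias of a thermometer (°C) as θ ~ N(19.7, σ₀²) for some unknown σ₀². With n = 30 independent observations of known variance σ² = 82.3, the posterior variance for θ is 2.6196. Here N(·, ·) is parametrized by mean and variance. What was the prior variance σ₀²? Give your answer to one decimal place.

σ₀² = 58.1

Posterior precision equals prior precision plus data precision: 1/σ_n² = 1/σ₀² + n/σ².
So 1/σ₀² = 1/2.6196 − 30/82.3 = 0.381738 − 0.364520 = 0.017218.
Hence σ₀² = 1/0.017218 ≈ 58.1.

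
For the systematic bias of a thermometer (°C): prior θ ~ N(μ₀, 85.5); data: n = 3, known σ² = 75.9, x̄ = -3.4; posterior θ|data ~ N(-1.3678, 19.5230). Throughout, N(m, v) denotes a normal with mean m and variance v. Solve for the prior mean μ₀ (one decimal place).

μ₀ = 5.5

With known observation variance, the Normal–Normal posterior has precision τ_n = τ₀ + n/σ² and mean μ_n = (τ₀μ₀ + (n/σ²)x̄)/τ_n.
Here τ₀ = 1/85.5 = 0.011696 and τ_data = 3/75.9 = 0.039526, so τ_n = 0.051222.
Rearranging for μ₀: μ₀ = (μ_n·τ_n − τ_data·x̄)/τ₀ = (-1.3678·0.051222 − 0.039526·-3.4) / 0.011696 = 0.064327/0.011696 ≈ 5.5.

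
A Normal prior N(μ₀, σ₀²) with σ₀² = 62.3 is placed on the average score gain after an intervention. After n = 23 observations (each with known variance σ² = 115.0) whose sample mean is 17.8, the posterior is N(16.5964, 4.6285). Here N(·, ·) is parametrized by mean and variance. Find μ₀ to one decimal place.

μ₀ = 1.6

With known observation variance, the Normal–Normal posterior has precision τ_n = τ₀ + n/σ² and mean μ_n = (τ₀μ₀ + (n/σ²)x̄)/τ_n.
Here τ₀ = 1/62.3 = 0.016051 and τ_data = 23/115.0 = 0.200000, so τ_n = 0.216051.
Rearranging for μ₀: μ₀ = (μ_n·τ_n − τ_data·x̄)/τ₀ = (16.5964·0.216051 − 0.200000·17.8) / 0.016051 = 0.025669/0.016051 ≈ 1.6.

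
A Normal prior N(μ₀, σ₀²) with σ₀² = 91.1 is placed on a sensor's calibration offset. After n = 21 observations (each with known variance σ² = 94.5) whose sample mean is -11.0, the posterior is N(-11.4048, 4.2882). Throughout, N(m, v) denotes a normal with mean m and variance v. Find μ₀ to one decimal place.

The posterior mean is a precision-weighted average: μ_n = (τ₀μ₀ + τ_data·x̄)/(τ₀+τ_data), with τ₀=1/σ₀² and τ_data=n/σ².
Here τ₀ = 1/91.1 = 0.010977 and τ_data = 21/94.5 = 0.222222, so τ_n = 0.233199.
Rearranging for μ₀: μ₀ = (μ_n·τ_n − τ_data·x̄)/τ₀ = (-11.4048·0.233199 − 0.222222·-11.0) / 0.010977 = -0.215146/0.010977 ≈ -19.6.

μ₀ = -19.6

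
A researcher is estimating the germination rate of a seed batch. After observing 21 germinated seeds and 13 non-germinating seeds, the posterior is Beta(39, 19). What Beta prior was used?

A Beta(α, β) prior with s successes and f failures in binomial data gives a Beta(α+s, β+f) posterior.
So α = 39 − 21 = 18 and β = 19 − 13 = 6.

Beta(18, 6)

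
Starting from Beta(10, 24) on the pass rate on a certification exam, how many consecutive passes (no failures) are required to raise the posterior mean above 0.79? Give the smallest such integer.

k = 81

After k passes and 0 failures the posterior is Beta(10+k, 24), with mean (10+k)/(10+24+k).
Set (10+k)/(34+k) > 0.79 and solve: k > (0.79·34 − 10)/(1 − 0.79) = 80.286.
The smallest integer exceeding 80.286 is 81, and checking k=81: (91)/(115) = 0.7913 > 0.79.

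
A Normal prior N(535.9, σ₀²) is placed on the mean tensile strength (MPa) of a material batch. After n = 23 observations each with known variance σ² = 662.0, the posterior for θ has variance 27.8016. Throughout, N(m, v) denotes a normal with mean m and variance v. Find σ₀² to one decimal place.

Posterior precision equals prior precision plus data precision: 1/σ_n² = 1/σ₀² + n/σ².
So 1/σ₀² = 1/27.8016 − 23/662.0 = 0.035969 − 0.034743 = 0.001226.
Hence σ₀² = 1/0.001226 ≈ 815.7.

σ₀² = 815.7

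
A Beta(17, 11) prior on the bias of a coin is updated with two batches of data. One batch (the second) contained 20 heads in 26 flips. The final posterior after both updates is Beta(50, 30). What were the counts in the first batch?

Sequential conjugate updates are equivalent to a single update on the pooled data, so total successes = posterior α − prior α and total failures = posterior β − prior β.
Total across both batches: 50−17=33 heads, 30−11=19 tails.
Subtract the second batch: 33−20=13 heads and 19−6=13 tails.

13 heads and 13 tails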